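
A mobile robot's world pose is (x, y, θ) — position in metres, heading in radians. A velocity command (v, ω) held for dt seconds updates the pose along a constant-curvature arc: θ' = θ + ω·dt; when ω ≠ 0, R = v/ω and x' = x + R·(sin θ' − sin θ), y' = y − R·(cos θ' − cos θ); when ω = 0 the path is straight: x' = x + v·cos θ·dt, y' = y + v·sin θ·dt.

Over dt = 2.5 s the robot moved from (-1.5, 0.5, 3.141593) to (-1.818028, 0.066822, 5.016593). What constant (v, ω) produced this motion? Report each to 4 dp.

v = 0.2500, ω = 0.7500

Δθ = 5.016593 − 3.141593 = 1.875000
ω = Δθ/dt = 1.875000/2.5 = 0.7500
R = −Δy/(cos θ' − cos θ) = 0.3333
v = R·ω = 0.3333·0.7500 = 0.2500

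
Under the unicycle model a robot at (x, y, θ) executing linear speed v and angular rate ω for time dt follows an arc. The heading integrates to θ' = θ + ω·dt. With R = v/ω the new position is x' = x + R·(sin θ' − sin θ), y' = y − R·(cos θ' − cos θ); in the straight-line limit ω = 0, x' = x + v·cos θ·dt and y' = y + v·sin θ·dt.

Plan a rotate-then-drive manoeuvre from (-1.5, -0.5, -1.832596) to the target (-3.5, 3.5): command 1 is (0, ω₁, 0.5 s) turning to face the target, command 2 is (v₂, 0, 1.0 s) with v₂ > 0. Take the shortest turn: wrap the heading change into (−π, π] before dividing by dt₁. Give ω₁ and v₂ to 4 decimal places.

ω₁ = -4.8323, v₂ = 4.4721

heading to target = atan2(3.5−-0.5, -3.5−-1.5) = 2.0344
Δθ = wrap(2.0344 − -1.8326) = -2.4161; ω₁ = Δθ/dt₁ = -4.8323
distance = √((-3.5−-1.5)² + (3.5−-0.5)²) = 4.4721; v₂ = distance/dt₂ = 4.4721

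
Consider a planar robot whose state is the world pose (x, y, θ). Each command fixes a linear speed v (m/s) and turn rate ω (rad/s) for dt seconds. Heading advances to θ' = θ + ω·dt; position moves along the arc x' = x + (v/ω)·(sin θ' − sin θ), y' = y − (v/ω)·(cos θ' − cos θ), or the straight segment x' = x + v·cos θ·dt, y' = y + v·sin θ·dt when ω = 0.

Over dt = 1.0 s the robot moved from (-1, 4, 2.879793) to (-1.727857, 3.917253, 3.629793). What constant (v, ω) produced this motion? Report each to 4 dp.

Δθ = 3.629793 − 2.879793 = 0.750000
ω = Δθ/dt = 0.750000/1.0 = 0.7500
R = Δx/(sin θ' − sin θ) = 1.0000
v = R·ω = 1.0000·0.7500 = 0.7500

v = 0.7500, ω = 0.7500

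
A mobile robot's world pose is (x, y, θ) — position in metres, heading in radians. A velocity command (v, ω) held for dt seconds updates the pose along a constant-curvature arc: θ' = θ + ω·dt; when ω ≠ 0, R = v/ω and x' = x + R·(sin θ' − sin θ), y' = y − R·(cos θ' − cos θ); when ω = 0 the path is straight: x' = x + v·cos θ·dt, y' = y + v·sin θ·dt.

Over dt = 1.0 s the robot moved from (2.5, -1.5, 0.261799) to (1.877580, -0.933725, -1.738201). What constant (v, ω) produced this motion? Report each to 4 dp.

v = -1.0000, ω = -2.0000

Δθ = -1.738201 − 0.261799 = -2.000000
ω = Δθ/dt = -2.000000/1.0 = -2.0000
R = Δx/(sin θ' − sin θ) = 0.5000
v = R·ω = 0.5000·-2.0000 = -1.0000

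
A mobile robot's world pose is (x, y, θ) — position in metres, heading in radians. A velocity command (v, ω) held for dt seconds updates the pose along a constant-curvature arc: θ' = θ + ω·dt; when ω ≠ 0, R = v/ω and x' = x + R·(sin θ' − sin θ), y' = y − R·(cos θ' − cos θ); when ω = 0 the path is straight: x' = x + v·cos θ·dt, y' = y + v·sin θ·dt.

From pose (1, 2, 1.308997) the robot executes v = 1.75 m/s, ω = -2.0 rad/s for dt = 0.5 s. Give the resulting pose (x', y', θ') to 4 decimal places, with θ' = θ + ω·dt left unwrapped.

(1.5791, 2.6071, 0.3090)

θ' = 1.3090 + -2.0·0.5 = 0.3090
R = v/ω = 1.75/-2.0 = -0.8750
x' = 1 + -0.8750·(sin 0.3090 − sin 1.3090) = 1.5791
y' = 2 − -0.8750·(cos 0.3090 − cos 1.3090) = 2.6071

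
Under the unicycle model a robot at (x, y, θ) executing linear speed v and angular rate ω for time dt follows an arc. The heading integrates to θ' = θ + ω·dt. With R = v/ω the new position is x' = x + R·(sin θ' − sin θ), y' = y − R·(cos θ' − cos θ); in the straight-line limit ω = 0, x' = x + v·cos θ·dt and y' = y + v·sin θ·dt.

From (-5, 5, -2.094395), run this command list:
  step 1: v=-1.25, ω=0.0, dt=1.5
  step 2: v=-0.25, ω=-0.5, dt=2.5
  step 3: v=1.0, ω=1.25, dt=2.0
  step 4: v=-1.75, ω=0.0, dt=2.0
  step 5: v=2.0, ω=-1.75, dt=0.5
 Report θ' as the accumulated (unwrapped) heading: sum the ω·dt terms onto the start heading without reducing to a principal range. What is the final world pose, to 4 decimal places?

step 1: θ'=-2.0944 (straight) → pose (-4.0625, 6.6238, -2.0944)
step 2: θ'=-3.3444 (R=0.5000) → pose (-3.5288, 6.8636, -3.3444)
step 3: θ'=-0.8444 (R=0.8000) → pose (-4.2880, 5.5486, -0.8444)
step 4: θ'=-0.8444 (straight) → pose (-6.6126, 8.1651, -0.8444)
step 5: θ'=-1.7194 (R=-1.1429) → pose (-6.3367, 7.2368, -1.7194)

(-6.3367, 7.2368, -1.7194)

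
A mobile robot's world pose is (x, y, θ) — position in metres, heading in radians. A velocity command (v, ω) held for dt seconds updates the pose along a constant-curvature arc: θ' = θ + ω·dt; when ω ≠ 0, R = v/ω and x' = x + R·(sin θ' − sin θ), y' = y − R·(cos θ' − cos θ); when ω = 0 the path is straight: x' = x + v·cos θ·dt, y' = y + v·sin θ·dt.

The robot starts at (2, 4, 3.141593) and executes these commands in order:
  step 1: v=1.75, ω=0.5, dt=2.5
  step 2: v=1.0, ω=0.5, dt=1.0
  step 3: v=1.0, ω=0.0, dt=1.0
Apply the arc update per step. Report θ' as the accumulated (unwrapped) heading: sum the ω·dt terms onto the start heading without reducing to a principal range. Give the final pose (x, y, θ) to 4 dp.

step 1: θ'=4.3916 (R=3.5000) → pose (-1.3214, 1.6036, 4.3916)
step 2: θ'=4.8916 (R=2.0000) → pose (-1.3914, 0.6165, 4.8916)
step 3: θ'=4.8916 (straight) → pose (-1.2132, -0.3675, 4.8916)

(-1.2132, -0.3675, 4.8916)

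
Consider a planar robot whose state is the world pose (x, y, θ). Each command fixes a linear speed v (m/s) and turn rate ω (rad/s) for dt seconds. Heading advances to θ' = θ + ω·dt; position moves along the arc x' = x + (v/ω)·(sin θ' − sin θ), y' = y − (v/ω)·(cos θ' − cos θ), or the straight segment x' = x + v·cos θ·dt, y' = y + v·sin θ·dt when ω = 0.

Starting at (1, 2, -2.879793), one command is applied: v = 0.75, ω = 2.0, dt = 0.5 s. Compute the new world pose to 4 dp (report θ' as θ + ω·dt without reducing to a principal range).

θ' = -2.8798 + 2.0·0.5 = -1.8798
R = v/ω = 0.75/2.0 = 0.3750
x' = 1 + 0.3750·(sin -1.8798 − sin -2.8798) = 0.7398
y' = 2 − 0.3750·(cos -1.8798 − cos -2.8798) = 1.7518

(0.7398, 1.7518, -1.8798)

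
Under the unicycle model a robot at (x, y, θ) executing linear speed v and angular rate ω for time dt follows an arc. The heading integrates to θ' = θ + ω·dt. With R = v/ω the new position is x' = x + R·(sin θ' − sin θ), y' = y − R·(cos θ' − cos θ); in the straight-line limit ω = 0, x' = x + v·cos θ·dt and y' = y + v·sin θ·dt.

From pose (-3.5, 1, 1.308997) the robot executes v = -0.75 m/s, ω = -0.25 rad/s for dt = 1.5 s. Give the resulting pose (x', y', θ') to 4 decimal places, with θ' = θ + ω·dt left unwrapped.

(-3.9858, -0.0074, 0.9340)

θ' = 1.3090 + -0.25·1.5 = 0.9340
R = v/ω = -0.75/-0.25 = 3.0000
x' = -3.5 + 3.0000·(sin 0.9340 − sin 1.3090) = -3.9858
y' = 1 − 3.0000·(cos 0.9340 − cos 1.3090) = -0.0074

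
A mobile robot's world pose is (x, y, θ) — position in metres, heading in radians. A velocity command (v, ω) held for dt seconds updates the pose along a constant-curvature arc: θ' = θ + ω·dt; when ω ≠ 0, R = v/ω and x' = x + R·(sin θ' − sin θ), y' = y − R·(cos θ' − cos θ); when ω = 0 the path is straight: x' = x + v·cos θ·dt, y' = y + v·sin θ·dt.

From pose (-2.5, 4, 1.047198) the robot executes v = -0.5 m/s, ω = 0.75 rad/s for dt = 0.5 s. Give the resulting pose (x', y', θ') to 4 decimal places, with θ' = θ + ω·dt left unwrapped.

θ' = 1.0472 + 0.75·0.5 = 1.4222
R = v/ω = -0.5/0.75 = -0.6667
x' = -2.5 + -0.6667·(sin 1.4222 − sin 1.0472) = -2.5820
y' = 4 − -0.6667·(cos 1.4222 − cos 1.0472) = 3.7654

(-2.5820, 3.7654, 1.4222)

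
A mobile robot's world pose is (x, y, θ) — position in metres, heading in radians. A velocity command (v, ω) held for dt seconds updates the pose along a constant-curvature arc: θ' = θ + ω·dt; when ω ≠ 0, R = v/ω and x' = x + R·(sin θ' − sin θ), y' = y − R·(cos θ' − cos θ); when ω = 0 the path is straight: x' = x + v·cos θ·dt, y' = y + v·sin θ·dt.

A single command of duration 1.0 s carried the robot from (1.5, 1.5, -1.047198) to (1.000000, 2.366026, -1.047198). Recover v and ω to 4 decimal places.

v = -1.0000, ω = 0.0000

Δθ = -1.047198 − -1.047198 = 0.000000
ω = Δθ/dt = 0.000000/1.0 = 0.0000
ω = 0 → v = (Δx·cos θ + Δy·sin θ)/dt = -1.0000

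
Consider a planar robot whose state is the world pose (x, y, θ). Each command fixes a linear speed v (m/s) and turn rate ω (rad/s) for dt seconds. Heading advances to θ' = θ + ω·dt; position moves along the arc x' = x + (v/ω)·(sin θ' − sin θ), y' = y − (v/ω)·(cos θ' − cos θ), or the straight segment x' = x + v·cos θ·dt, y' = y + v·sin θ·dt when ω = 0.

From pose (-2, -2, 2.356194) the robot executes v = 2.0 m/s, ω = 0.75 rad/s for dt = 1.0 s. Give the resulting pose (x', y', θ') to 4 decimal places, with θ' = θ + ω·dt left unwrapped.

θ' = 2.3562 + 0.75·1.0 = 3.1062
R = v/ω = 2.0/0.75 = 2.6667
x' = -2 + 2.6667·(sin 3.1062 − sin 2.3562) = -3.7912
y' = -2 − 2.6667·(cos 3.1062 − cos 2.3562) = -1.2206

(-3.7912, -1.2206, 3.1062)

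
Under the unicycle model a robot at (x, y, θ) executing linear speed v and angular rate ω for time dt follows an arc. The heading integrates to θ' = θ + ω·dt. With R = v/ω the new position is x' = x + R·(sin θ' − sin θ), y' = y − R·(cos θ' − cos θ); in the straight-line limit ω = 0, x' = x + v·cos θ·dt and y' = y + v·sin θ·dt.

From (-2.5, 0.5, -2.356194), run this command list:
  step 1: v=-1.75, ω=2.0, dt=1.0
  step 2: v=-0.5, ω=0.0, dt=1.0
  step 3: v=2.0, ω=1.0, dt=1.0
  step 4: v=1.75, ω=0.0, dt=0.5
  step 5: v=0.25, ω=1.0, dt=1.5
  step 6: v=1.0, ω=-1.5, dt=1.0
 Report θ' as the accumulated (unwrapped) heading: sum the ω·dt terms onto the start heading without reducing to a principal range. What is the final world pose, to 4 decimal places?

(-0.4644, 4.1433, 0.6438)

step 1: θ'=-0.3562 (R=-0.8750) → pose (-2.8136, 1.9388, -0.3562)
step 2: θ'=-0.3562 (straight) → pose (-3.2822, 2.1131, -0.3562)
step 3: θ'=0.6438 (R=2.0000) → pose (-1.3843, 2.3880, 0.6438)
step 4: θ'=0.6438 (straight) → pose (-0.6845, 2.9132, 0.6438)
step 5: θ'=2.1438 (R=0.2500) → pose (-0.6245, 3.2487, 2.1438)
step 6: θ'=0.6438 (R=-0.6667) → pose (-0.4644, 4.1433, 0.6438)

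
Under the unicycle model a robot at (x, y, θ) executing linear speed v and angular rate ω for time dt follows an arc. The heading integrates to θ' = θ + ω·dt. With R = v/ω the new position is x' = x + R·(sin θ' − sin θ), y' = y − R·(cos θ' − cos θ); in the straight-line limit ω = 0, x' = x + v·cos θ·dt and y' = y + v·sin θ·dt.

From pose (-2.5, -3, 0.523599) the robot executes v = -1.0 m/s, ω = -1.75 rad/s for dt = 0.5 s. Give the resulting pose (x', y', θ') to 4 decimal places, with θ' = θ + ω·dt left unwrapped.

(-2.9824, -3.0416, -0.3514)

θ' = 0.5236 + -1.75·0.5 = -0.3514
R = v/ω = -1.0/-1.75 = 0.5714
x' = -2.5 + 0.5714·(sin -0.3514 − sin 0.5236) = -2.9824
y' = -3 − 0.5714·(cos -0.3514 − cos 0.5236) = -3.0416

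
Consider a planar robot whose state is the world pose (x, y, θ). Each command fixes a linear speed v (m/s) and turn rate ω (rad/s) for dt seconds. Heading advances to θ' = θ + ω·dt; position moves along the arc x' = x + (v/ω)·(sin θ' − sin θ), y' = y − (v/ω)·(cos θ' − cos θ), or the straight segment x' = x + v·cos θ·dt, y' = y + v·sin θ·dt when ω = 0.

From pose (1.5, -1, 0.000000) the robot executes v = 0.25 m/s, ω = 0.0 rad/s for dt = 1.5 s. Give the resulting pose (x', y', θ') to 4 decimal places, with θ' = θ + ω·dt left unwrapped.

(1.8750, -1.0000, 0.0000)

θ' = 0.0000 + 0.0·1.5 = 0.0000
ω = 0 → straight: x' = 1.5 + 0.25·cos(0.0000)·1.5 = 1.8750
y' = -1 + 0.25·sin(0.0000)·1.5 = -1.0000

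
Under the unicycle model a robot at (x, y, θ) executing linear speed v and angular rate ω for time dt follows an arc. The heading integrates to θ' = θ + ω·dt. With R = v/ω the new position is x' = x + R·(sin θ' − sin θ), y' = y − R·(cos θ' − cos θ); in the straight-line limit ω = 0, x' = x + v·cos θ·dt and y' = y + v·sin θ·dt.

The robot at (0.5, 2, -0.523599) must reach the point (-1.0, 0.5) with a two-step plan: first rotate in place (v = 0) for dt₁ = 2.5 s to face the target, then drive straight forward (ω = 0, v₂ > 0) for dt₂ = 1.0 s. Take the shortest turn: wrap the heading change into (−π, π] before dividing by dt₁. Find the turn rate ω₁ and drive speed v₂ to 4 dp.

heading to target = atan2(0.5−2, -1−0.5) = -2.3562
Δθ = wrap(-2.3562 − -0.5236) = -1.8326; ω₁ = Δθ/dt₁ = -0.7330
distance = √((-1−0.5)² + (0.5−2)²) = 2.1213; v₂ = distance/dt₂ = 2.1213

ω₁ = -0.7330, v₂ = 2.1213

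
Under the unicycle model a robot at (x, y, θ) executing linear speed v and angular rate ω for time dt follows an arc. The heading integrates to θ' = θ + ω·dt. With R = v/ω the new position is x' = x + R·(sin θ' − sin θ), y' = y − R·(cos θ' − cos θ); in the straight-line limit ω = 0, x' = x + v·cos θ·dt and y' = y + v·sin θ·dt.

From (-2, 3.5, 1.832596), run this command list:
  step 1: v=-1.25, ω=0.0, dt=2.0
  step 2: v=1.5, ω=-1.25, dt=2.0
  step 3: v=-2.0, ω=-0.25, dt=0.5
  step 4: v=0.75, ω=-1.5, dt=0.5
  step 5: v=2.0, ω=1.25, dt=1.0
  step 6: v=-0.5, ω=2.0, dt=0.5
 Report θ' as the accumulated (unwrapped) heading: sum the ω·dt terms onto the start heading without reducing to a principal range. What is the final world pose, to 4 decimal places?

step 1: θ'=1.8326 (straight) → pose (-1.3530, 1.0852, 1.8326)
step 2: θ'=-0.6674 (R=-1.2000) → pose (0.5489, 2.3383, -0.6674)
step 3: θ'=-0.7924 (R=8.0000) → pose (-0.1959, 3.0047, -0.7924)
step 4: θ'=-1.5424 (R=-0.5000) → pose (-0.0521, 2.6678, -1.5424)
step 5: θ'=-0.2924 (R=1.6000) → pose (1.0861, 1.1811, -0.2924)
step 6: θ'=0.7076 (R=-0.2500) → pose (0.8515, 1.1317, 0.7076)

(0.8515, 1.1317, 0.7076)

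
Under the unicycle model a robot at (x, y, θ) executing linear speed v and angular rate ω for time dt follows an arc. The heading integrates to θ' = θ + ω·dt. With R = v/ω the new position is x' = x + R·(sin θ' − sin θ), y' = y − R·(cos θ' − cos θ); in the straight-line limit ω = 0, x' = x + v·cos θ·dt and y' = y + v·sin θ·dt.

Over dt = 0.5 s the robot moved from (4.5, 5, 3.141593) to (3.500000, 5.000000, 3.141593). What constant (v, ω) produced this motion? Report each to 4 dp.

Δθ = 3.141593 − 3.141593 = 0.000000
ω = Δθ/dt = 0.000000/0.5 = 0.0000
ω = 0 → v = (Δx·cos θ + Δy·sin θ)/dt = 2.0000

v = 2.0000, ω = 0.0000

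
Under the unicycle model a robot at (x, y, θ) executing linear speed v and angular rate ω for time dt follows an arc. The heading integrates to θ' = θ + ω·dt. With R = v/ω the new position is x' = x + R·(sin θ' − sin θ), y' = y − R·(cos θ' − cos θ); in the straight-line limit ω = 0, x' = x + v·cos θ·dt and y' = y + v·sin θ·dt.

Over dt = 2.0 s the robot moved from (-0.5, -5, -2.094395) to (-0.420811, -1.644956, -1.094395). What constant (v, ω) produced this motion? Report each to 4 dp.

v = -1.7500, ω = 0.5000

Δθ = -1.094395 − -2.094395 = 1.000000
ω = Δθ/dt = 1.000000/2.0 = 0.5000
R = −Δy/(cos θ' − cos θ) = -3.5000
v = R·ω = -3.5000·0.5000 = -1.7500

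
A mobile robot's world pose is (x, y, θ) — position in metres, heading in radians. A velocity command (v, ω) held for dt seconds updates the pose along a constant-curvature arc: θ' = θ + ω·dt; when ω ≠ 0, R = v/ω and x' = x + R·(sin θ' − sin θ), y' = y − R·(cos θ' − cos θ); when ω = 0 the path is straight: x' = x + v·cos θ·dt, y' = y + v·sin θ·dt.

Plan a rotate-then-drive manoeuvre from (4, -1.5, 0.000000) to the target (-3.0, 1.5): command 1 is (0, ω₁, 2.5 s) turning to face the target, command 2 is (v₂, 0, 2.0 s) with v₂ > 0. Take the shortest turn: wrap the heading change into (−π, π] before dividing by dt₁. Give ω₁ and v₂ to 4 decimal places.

ω₁ = 1.0947, v₂ = 3.8079

heading to target = atan2(1.5−-1.5, -3−4) = 2.7367
Δθ = wrap(2.7367 − 0.0000) = 2.7367; ω₁ = Δθ/dt₁ = 1.0947
distance = √((-3−4)² + (1.5−-1.5)²) = 7.6158; v₂ = distance/dt₂ = 3.8079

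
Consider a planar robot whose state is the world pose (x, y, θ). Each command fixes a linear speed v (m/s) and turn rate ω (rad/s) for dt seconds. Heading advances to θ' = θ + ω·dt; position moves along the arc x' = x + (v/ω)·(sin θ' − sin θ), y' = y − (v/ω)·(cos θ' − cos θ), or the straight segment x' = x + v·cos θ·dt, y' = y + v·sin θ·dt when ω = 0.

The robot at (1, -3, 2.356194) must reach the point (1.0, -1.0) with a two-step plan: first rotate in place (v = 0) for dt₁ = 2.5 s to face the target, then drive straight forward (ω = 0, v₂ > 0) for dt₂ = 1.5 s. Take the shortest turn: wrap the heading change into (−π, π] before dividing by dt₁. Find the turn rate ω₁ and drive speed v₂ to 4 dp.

ω₁ = -0.3142, v₂ = 1.3333

heading to target = atan2(-1−-3, 1−1) = 1.5708
Δθ = wrap(1.5708 − 2.3562) = -0.7854; ω₁ = Δθ/dt₁ = -0.3142
distance = √((1−1)² + (-1−-3)²) = 2.0000; v₂ = distance/dt₂ = 1.3333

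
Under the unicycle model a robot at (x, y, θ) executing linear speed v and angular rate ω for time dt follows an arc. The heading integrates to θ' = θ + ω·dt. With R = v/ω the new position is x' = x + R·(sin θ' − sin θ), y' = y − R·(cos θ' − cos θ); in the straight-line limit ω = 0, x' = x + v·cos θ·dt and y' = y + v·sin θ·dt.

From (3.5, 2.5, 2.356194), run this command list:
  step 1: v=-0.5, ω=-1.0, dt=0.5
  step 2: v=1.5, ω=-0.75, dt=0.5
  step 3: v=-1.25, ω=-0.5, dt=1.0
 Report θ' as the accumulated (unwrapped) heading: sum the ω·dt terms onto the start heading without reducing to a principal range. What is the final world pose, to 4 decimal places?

step 1: θ'=1.8562 (R=0.5000) → pose (3.6262, 2.2872, 1.8562)
step 2: θ'=1.4812 (R=-2.0000) → pose (3.5533, 3.0293, 1.4812)
step 3: θ'=0.9812 (R=2.5000) → pose (3.1413, 1.8629, 0.9812)

(3.1413, 1.8629, 0.9812)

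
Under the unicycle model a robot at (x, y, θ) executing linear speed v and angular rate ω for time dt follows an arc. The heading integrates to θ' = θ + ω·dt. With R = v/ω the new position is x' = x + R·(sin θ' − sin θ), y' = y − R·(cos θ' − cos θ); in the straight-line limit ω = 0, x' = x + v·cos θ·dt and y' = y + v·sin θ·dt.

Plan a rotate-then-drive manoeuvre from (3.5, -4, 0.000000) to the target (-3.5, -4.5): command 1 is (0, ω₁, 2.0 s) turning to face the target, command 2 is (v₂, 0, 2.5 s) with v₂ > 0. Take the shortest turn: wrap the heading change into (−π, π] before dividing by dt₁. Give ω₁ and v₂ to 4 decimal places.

ω₁ = -1.5351, v₂ = 2.8071

heading to target = atan2(-4.5−-4, -3.5−3.5) = -3.0703
Δθ = wrap(-3.0703 − 0.0000) = -3.0703; ω₁ = Δθ/dt₁ = -1.5351
distance = √((-3.5−3.5)² + (-4.5−-4)²) = 7.0178; v₂ = distance/dt₂ = 2.8071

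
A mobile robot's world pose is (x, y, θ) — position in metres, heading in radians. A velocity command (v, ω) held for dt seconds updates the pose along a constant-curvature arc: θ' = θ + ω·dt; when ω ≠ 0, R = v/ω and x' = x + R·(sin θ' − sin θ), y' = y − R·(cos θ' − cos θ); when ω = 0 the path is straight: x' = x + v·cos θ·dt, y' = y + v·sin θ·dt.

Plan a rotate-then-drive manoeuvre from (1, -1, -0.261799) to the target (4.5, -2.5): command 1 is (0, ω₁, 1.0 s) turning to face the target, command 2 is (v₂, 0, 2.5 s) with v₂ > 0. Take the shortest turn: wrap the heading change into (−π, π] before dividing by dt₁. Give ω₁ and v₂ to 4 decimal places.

heading to target = atan2(-2.5−-1, 4.5−1) = -0.4049
Δθ = wrap(-0.4049 − -0.2618) = -0.1431; ω₁ = Δθ/dt₁ = -0.1431
distance = √((4.5−1)² + (-2.5−-1)²) = 3.8079; v₂ = distance/dt₂ = 1.5232

ω₁ = -0.1431, v₂ = 1.5232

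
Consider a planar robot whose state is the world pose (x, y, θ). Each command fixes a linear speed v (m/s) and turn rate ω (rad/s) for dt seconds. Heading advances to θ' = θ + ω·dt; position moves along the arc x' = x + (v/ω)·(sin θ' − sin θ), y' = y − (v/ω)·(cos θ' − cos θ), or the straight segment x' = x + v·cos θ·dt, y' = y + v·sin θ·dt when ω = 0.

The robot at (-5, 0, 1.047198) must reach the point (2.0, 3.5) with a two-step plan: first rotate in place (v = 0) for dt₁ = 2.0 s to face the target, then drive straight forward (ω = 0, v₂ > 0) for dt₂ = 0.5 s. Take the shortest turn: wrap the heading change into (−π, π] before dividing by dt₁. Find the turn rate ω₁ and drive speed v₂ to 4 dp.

heading to target = atan2(3.5−0, 2−-5) = 0.4636
Δθ = wrap(0.4636 − 1.0472) = -0.5836; ω₁ = Δθ/dt₁ = -0.2918
distance = √((2−-5)² + (3.5−0)²) = 7.8262; v₂ = distance/dt₂ = 15.6525

ω₁ = -0.2918, v₂ = 15.6525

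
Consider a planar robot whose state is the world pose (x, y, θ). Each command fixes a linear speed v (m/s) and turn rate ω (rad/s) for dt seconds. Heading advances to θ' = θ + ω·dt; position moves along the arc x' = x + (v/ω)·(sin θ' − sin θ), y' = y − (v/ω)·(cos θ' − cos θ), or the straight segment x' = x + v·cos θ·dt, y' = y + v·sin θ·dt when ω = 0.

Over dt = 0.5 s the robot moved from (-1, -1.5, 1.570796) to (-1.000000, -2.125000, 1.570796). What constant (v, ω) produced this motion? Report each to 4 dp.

v = -1.2500, ω = 0.0000

Δθ = 1.570796 − 1.570796 = 0.000000
ω = Δθ/dt = 0.000000/0.5 = 0.0000
ω = 0 → v = (Δx·cos θ + Δy·sin θ)/dt = -1.2500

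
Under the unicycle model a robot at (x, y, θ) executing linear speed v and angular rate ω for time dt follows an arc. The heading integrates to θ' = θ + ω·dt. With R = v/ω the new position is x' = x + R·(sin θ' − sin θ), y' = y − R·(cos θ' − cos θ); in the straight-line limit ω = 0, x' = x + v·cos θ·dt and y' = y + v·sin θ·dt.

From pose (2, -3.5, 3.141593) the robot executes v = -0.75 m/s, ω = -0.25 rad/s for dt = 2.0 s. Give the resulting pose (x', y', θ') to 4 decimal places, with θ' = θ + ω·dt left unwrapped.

(3.4383, -3.8673, 2.6416)

θ' = 3.1416 + -0.25·2.0 = 2.6416
R = v/ω = -0.75/-0.25 = 3.0000
x' = 2 + 3.0000·(sin 2.6416 − sin 3.1416) = 3.4383
y' = -3.5 − 3.0000·(cos 2.6416 − cos 3.1416) = -3.8673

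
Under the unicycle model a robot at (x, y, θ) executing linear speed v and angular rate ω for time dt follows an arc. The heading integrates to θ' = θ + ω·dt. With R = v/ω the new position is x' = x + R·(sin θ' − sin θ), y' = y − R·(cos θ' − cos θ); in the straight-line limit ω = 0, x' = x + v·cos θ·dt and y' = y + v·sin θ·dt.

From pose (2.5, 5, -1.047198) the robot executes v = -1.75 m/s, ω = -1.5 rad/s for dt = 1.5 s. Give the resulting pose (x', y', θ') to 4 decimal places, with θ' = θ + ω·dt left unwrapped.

(3.6912, 6.7359, -3.2972)

θ' = -1.0472 + -1.5·1.5 = -3.2972
R = v/ω = -1.75/-1.5 = 1.1667
x' = 2.5 + 1.1667·(sin -3.2972 − sin -1.0472) = 3.6912
y' = 5 − 1.1667·(cos -3.2972 − cos -1.0472) = 6.7359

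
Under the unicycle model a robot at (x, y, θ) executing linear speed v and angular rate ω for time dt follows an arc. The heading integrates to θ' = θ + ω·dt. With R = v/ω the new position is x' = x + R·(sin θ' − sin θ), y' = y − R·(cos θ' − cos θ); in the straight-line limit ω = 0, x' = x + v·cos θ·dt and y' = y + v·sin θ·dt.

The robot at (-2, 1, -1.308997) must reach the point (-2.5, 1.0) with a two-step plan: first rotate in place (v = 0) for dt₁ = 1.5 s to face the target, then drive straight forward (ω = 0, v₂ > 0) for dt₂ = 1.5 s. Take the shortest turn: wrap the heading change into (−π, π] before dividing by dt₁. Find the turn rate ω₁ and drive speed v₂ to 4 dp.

heading to target = atan2(1−1, -2.5−-2) = 3.1416
Δθ = wrap(3.1416 − -1.3090) = -1.8326; ω₁ = Δθ/dt₁ = -1.2217
distance = √((-2.5−-2)² + (1−1)²) = 0.5000; v₂ = distance/dt₂ = 0.3333

ω₁ = -1.2217, v₂ = 0.3333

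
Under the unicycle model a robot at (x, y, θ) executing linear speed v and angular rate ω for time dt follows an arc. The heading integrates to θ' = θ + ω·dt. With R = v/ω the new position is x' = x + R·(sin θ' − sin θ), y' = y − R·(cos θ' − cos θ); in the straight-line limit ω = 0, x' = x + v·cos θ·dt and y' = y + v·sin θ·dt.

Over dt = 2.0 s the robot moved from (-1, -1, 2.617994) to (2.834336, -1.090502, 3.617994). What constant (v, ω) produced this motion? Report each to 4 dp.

Δθ = 3.617994 − 2.617994 = 1.000000
ω = Δθ/dt = 1.000000/2.0 = 0.5000
R = Δx/(sin θ' − sin θ) = -4.0000
v = R·ω = -4.0000·0.5000 = -2.0000

v = -2.0000, ω = 0.5000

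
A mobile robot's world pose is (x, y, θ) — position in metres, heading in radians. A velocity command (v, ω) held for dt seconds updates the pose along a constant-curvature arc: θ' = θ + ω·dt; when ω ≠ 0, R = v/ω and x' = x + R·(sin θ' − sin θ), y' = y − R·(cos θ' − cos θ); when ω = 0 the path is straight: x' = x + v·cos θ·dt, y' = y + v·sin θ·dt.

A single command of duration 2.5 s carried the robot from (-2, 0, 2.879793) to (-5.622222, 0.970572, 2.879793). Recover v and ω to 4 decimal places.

v = 1.5000, ω = 0.0000

Δθ = 2.879793 − 2.879793 = 0.000000
ω = Δθ/dt = 0.000000/2.5 = 0.0000
ω = 0 → v = (Δx·cos θ + Δy·sin θ)/dt = 1.5000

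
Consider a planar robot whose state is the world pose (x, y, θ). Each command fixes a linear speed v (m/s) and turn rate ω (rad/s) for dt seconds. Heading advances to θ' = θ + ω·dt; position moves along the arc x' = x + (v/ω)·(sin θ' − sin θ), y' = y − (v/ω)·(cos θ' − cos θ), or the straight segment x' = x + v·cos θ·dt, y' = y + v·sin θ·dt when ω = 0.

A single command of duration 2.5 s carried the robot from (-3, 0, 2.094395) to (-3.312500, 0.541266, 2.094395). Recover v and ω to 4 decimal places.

Δθ = 2.094395 − 2.094395 = 0.000000
ω = Δθ/dt = 0.000000/2.5 = 0.0000
ω = 0 → v = (Δx·cos θ + Δy·sin θ)/dt = 0.2500

v = 0.2500, ω = 0.0000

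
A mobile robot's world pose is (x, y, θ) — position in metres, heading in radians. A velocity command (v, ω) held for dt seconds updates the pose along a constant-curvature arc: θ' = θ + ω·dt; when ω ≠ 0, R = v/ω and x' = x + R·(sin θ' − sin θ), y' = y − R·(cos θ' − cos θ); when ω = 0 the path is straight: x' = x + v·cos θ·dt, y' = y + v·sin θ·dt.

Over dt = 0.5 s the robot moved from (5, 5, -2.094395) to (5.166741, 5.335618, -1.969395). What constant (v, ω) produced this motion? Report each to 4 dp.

Δθ = -1.969395 − -2.094395 = 0.125000
ω = Δθ/dt = 0.125000/0.5 = 0.2500
R = −Δy/(cos θ' − cos θ) = -3.0000
v = R·ω = -3.0000·0.2500 = -0.7500

v = -0.7500, ω = 0.2500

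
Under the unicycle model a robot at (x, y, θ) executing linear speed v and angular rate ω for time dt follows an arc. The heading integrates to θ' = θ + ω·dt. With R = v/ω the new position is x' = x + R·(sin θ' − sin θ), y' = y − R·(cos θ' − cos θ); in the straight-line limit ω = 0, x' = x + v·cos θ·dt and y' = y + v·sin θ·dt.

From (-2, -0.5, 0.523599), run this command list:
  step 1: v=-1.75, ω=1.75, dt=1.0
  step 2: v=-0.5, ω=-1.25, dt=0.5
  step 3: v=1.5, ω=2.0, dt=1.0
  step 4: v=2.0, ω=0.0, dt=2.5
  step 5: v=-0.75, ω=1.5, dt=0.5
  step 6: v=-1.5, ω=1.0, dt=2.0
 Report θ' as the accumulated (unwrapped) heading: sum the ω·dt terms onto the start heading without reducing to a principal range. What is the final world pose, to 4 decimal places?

step 1: θ'=2.2736 (R=-1.0000) → pose (-2.2630, -2.0124, 2.2736)
step 2: θ'=1.6486 (R=0.4000) → pose (-2.1695, -2.2398, 1.6486)
step 3: θ'=3.6486 (R=0.7500) → pose (-3.2814, -1.6425, 3.6486)
step 4: θ'=3.6486 (straight) → pose (-7.6524, -4.0703, 3.6486)
step 5: θ'=4.3986 (R=-0.5000) → pose (-7.4196, -3.7875, 4.3986)
step 6: θ'=6.3986 (R=-1.5000) → pose (-9.0191, -1.8345, 6.3986)

(-9.0191, -1.8345, 6.3986)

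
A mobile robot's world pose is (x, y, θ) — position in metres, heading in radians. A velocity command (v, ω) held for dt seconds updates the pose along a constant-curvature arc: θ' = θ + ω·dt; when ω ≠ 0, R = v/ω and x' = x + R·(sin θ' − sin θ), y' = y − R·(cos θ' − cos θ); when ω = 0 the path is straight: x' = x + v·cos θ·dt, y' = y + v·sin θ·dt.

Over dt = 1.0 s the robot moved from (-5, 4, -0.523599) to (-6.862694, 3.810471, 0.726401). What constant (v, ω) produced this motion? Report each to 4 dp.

Δθ = 0.726401 − -0.523599 = 1.250000
ω = Δθ/dt = 1.250000/1.0 = 1.2500
R = Δx/(sin θ' − sin θ) = -1.6000
v = R·ω = -1.6000·1.2500 = -2.0000

v = -2.0000, ω = 1.2500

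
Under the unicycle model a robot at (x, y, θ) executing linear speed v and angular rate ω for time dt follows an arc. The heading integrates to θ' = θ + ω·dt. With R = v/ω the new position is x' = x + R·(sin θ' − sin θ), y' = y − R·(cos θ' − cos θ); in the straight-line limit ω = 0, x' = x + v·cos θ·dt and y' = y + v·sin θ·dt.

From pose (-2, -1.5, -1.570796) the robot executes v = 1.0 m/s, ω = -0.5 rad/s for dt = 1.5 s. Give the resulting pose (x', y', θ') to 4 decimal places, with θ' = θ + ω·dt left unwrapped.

θ' = -1.5708 + -0.5·1.5 = -2.3208
R = v/ω = 1.0/-0.5 = -2.0000
x' = -2 + -2.0000·(sin -2.3208 − sin -1.5708) = -2.5366
y' = -1.5 − -2.0000·(cos -2.3208 − cos -1.5708) = -2.8633

(-2.5366, -2.8633, -2.3208)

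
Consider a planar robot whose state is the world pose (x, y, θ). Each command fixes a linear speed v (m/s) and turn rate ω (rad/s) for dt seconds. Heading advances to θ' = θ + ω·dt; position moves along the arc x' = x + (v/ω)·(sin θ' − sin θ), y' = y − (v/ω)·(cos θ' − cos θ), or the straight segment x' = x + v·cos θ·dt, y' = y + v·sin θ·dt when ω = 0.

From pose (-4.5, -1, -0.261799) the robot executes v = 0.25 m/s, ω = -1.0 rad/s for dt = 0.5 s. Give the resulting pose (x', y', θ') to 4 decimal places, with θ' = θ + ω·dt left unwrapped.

θ' = -0.2618 + -1.0·0.5 = -0.7618
R = v/ω = 0.25/-1.0 = -0.2500
x' = -4.5 + -0.2500·(sin -0.7618 − sin -0.2618) = -4.3921
y' = -1 − -0.2500·(cos -0.7618 − cos -0.2618) = -1.0606

(-4.3921, -1.0606, -0.7618)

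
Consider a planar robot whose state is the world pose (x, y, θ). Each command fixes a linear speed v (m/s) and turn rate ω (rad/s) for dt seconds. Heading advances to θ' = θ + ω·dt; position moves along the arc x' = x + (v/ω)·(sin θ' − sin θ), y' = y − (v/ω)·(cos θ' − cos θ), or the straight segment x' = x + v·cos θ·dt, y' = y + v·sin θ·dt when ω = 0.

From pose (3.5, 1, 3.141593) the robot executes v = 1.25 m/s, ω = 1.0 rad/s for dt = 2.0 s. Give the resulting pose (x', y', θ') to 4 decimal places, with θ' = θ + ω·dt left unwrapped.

(2.3634, -0.7702, 5.1416)

θ' = 3.1416 + 1.0·2.0 = 5.1416
R = v/ω = 1.25/1.0 = 1.2500
x' = 3.5 + 1.2500·(sin 5.1416 − sin 3.1416) = 2.3634
y' = 1 − 1.2500·(cos 5.1416 − cos 3.1416) = -0.7702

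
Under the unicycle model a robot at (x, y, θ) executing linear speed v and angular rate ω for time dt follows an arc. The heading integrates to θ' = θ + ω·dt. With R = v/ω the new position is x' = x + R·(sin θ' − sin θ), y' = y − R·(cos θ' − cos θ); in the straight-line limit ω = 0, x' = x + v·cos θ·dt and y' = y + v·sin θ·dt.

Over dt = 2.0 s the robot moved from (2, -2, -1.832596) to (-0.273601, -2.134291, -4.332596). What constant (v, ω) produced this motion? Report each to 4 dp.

v = 1.5000, ω = -1.2500

Δθ = -4.332596 − -1.832596 = -2.500000
ω = Δθ/dt = -2.500000/2.0 = -1.2500
R = Δx/(sin θ' − sin θ) = -1.2000
v = R·ω = -1.2000·-1.2500 = 1.5000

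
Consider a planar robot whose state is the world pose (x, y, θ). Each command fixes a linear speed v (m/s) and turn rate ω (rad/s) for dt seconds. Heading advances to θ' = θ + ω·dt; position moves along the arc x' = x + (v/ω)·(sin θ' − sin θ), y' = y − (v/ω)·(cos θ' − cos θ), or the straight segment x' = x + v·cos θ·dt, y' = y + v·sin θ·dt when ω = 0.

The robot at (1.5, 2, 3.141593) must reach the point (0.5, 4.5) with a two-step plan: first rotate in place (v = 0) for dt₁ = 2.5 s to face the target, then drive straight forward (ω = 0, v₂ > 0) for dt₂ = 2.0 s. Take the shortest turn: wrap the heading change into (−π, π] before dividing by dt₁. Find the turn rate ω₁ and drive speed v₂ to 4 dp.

ω₁ = -0.4761, v₂ = 1.3463

heading to target = atan2(4.5−2, 0.5−1.5) = 1.9513
Δθ = wrap(1.9513 − 3.1416) = -1.1903; ω₁ = Δθ/dt₁ = -0.4761
distance = √((0.5−1.5)² + (4.5−2)²) = 2.6926; v₂ = distance/dt₂ = 1.3463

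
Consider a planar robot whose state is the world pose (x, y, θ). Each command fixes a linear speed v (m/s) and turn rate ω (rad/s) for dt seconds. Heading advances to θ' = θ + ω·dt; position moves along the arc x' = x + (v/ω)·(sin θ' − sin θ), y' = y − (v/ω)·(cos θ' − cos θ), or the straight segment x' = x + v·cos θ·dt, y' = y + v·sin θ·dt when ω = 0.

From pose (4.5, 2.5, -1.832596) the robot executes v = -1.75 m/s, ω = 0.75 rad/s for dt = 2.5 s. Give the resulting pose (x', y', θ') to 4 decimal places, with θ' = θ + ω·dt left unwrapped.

(2.1473, 5.4351, 0.0424)

θ' = -1.8326 + 0.75·2.5 = 0.0424
R = v/ω = -1.75/0.75 = -2.3333
x' = 4.5 + -2.3333·(sin 0.0424 − sin -1.8326) = 2.1473
y' = 2.5 − -2.3333·(cos 0.0424 − cos -1.8326) = 5.4351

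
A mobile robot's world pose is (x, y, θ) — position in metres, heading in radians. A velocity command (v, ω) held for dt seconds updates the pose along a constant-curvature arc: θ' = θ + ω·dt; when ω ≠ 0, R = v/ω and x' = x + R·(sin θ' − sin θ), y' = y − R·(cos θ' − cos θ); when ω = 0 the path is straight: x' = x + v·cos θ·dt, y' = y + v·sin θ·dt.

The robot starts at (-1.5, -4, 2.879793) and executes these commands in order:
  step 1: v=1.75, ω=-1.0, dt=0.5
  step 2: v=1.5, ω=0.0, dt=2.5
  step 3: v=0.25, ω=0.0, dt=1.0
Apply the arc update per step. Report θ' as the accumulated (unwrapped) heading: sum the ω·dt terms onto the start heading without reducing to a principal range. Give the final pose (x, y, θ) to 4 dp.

step 1: θ'=2.3798 (R=-1.7500) → pose (-2.2550, -3.5759, 2.3798)
step 2: θ'=2.3798 (straight) → pose (-4.9684, -0.9876, 2.3798)
step 3: θ'=2.3798 (straight) → pose (-5.1493, -0.8150, 2.3798)

(-5.1493, -0.8150, 2.3798)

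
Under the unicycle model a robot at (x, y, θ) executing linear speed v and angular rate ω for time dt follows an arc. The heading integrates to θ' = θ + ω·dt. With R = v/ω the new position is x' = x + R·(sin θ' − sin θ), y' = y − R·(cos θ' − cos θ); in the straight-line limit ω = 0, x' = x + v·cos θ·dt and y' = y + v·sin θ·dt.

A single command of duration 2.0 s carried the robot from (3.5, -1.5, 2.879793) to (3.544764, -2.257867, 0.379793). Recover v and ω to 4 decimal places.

v = -0.5000, ω = -1.2500

Δθ = 0.379793 − 2.879793 = -2.500000
ω = Δθ/dt = -2.500000/2.0 = -1.2500
R = −Δy/(cos θ' − cos θ) = 0.4000
v = R·ω = 0.4000·-1.2500 = -0.5000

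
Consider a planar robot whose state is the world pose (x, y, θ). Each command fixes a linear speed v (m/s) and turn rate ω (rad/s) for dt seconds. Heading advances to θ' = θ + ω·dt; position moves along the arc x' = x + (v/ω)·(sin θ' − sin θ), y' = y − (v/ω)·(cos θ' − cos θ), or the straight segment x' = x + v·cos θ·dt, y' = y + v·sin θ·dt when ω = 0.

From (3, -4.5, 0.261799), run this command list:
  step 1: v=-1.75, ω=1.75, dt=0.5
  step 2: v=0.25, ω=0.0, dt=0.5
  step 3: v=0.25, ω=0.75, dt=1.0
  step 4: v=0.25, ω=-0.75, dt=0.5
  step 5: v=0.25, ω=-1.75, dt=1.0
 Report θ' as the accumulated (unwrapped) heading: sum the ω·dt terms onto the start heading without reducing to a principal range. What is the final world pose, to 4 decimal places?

step 1: θ'=1.1368 (R=-1.0000) → pose (2.3515, -5.0454, 1.1368)
step 2: θ'=1.1368 (straight) → pose (2.4041, -4.9320, 1.1368)
step 3: θ'=1.8868 (R=0.3333) → pose (2.4185, -4.6883, 1.8868)
step 4: θ'=1.5118 (R=-0.3333) → pose (2.4026, -4.5650, 1.5118)
step 5: θ'=-0.2382 (R=-0.1429) → pose (2.5789, -4.4346, -0.2382)

(2.5789, -4.4346, -0.2382)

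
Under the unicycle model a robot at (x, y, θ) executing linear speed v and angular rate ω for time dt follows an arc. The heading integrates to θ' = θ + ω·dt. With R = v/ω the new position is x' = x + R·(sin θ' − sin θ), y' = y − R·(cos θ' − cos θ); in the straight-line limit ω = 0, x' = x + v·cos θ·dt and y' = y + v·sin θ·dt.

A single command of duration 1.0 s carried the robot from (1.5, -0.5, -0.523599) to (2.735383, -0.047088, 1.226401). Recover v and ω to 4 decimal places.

Δθ = 1.226401 − -0.523599 = 1.750000
ω = Δθ/dt = 1.750000/1.0 = 1.7500
R = Δx/(sin θ' − sin θ) = 0.8571
v = R·ω = 0.8571·1.7500 = 1.5000

v = 1.5000, ω = 1.7500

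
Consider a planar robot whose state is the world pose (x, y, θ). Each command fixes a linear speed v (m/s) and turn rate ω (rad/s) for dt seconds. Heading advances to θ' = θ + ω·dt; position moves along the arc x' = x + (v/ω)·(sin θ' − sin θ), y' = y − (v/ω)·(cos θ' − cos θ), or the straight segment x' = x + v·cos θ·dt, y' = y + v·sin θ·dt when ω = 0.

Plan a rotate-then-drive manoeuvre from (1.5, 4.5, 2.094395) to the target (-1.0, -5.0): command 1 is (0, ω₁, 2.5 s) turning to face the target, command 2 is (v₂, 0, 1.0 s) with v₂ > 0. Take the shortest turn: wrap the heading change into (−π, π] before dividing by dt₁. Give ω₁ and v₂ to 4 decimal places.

heading to target = atan2(-5−4.5, -1−1.5) = -1.8281
Δθ = wrap(-1.8281 − 2.0944) = 2.3607; ω₁ = Δθ/dt₁ = 0.9443
distance = √((-1−1.5)² + (-5−4.5)²) = 9.8234; v₂ = distance/dt₂ = 9.8234

ω₁ = 0.9443, v₂ = 9.8234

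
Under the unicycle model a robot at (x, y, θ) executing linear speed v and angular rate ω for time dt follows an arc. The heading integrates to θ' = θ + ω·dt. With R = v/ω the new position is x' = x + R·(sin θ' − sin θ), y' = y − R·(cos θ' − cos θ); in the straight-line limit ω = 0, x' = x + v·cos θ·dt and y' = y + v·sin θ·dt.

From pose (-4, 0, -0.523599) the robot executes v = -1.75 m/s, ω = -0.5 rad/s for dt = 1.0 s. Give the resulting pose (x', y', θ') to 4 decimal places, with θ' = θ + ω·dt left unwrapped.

θ' = -0.5236 + -0.5·1.0 = -1.0236
R = v/ω = -1.75/-0.5 = 3.5000
x' = -4 + 3.5000·(sin -1.0236 − sin -0.5236) = -5.2390
y' = 0 − 3.5000·(cos -1.0236 − cos -0.5236) = 1.2101

(-5.2390, 1.2101, -1.0236)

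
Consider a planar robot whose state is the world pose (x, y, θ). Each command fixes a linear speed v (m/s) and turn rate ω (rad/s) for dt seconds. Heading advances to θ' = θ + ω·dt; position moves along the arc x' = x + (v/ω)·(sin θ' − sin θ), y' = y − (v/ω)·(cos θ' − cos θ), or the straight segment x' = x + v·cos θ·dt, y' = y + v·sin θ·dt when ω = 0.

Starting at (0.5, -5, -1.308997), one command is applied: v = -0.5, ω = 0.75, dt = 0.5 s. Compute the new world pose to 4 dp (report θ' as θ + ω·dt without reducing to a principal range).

θ' = -1.3090 + 0.75·0.5 = -0.9340
R = v/ω = -0.5/0.75 = -0.6667
x' = 0.5 + -0.6667·(sin -0.9340 − sin -1.3090) = 0.3921
y' = -5 − -0.6667·(cos -0.9340 − cos -1.3090) = -4.7761

(0.3921, -4.7761, -0.9340)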